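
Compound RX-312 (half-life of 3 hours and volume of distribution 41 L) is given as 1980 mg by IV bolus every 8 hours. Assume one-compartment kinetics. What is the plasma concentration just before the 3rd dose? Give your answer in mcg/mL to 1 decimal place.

8.8 mcg/mL

f = (1/2)^(τ/t½) = (1/2)^(8/3) ≈ 0.1575.
C₀ = D/Vd = 1980/41 ≈ 48.293 mcg/mL.
Before the 3rd dose, 2 doses have been given. Superposition: Cmin = C₀·(f + f²).
≈ 48.293 × (0.1575 + 0.0248) ≈ 48.293 × 0.1823 ≈ 8.804 mcg/mL.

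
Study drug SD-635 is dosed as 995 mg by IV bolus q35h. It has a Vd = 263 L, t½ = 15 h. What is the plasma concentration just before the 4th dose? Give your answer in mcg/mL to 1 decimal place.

f = (1/2)^(τ/t½) = (1/2)^(35/15) ≈ 0.1984.
C₀ = D/Vd = 995/263 ≈ 3.783 mcg/mL.
Before the 4th dose, 3 doses have been given. Superposition: Cmin = C₀·(f + f² + … + f^3).
≈ 3.783 × (0.1984 + 0.0394 + 0.0078) ≈ 3.783 × 0.2456 ≈ 0.929 mcg/mL.

0.9 mcg/mL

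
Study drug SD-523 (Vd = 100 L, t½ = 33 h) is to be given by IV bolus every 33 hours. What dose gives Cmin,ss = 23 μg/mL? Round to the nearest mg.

τ/t½ = 33/33 ≈ 1, so f = (1/2)^(33/33) ≈ 0.500000.
Cmin,ss = (D/Vd)·f/(1−f), so D = Cmin,ss·Vd·(1−f)/f.
D = 23 × 100 × (1−f)/f ≈ 23 × 100 × 1.00000 ≈ 2300.00 mg.

2300 mg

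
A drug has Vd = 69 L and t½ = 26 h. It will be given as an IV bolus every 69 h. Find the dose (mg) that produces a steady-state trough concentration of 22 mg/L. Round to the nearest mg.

8035 mg

τ/t½ = 69/26 ≈ 2.6538, so f = (1/2)^(69/26) ≈ 0.158896.
Cmin,ss = (D/Vd)·f/(1−f), so D = Cmin,ss·Vd·(1−f)/f.
D = 22 × 69 × (1−f)/f ≈ 22 × 69 × 5.29342 ≈ 8035.41 mg.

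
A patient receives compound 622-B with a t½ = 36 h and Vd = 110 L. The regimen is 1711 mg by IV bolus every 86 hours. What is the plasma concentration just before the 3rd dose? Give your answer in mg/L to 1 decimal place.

f = (1/2)^(τ/t½) = (1/2)^(86/36) ≈ 0.1909.
C₀ = D/Vd = 1711/110 ≈ 15.555 mg/L.
Before the 3rd dose, 2 doses have been given. Superposition: Cmin = C₀·(f + f²).
≈ 15.555 × (0.1909 + 0.0364) ≈ 15.555 × 0.2273 ≈ 3.536 mg/L.

3.5 mg/L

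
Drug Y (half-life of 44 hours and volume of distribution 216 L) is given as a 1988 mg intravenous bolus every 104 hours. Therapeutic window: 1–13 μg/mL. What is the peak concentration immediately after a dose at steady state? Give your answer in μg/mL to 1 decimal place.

11.4 μg/mL

τ/t½ = 104/44 ≈ 2.3636, so fraction remaining f = (1/2)^(104/44) ≈ 0.1943.
Accumulation ratio R = 1/(1 − f) ≈ 1/0.8057 ≈ 1.2412.
Each bolus raises the concentration by D/Vd = 1988/216 ≈ 9.204 μg/mL.
Steady-state peak Cmax,ss = C₀·R ≈ 9.204 × 1.2412 ≈ 11.424 μg/mL.
Peak 11.4 μg/mL vs MTC 13 μg/mL: below toxic threshold.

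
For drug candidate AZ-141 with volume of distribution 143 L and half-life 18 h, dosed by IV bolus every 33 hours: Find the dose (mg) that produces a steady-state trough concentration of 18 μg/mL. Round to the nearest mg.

6599 mg

τ/t½ = 33/18 ≈ 1.8333, so f = (1/2)^(33/18) ≈ 0.280616.
Cmin,ss = (D/Vd)·f/(1−f), so D = Cmin,ss·Vd·(1−f)/f.
D = 18 × 143 × (1−f)/f ≈ 18 × 143 × 2.56359 ≈ 6598.68 mg.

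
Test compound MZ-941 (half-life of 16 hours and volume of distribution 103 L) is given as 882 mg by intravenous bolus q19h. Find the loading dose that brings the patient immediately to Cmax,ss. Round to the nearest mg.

f = (1/2)^(19/16) ≈ 0.439063; accumulation ratio R = 1/(1−f) ≈ 1.78273.
Loading dose to hit Cmax,ss on first dose: D_load = D_maint·R ≈ 882 × 1.78273 ≈ 1572.37 mg.

1572 mg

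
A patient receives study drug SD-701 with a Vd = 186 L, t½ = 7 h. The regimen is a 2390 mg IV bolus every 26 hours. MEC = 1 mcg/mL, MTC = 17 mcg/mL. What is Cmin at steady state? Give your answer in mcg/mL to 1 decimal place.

k = ln2/t½ = ln2/7 ≈ 0.099021 h⁻¹; fraction remaining f = e^(−kτ) = e^(−0.099021×26) ≈ 0.0762.
Accumulation ratio R = 1/(1 − f) ≈ 1/0.9238 ≈ 1.0825.
Each bolus raises the concentration by D/Vd = 2390/186 ≈ 12.849 mcg/mL.
Cmax,ss = C₀/(1 − f) ≈ 12.849/0.9238 ≈ 13.909 mcg/mL.
One interval later, Cmin,ss = Cmax,ss·e^(−kτ) ≈ 13.909 × 0.0762 ≈ 1.060 mcg/mL.
Trough 1.1 mcg/mL vs MEC 1 mcg/mL: adequate.

1.1 mcg/mL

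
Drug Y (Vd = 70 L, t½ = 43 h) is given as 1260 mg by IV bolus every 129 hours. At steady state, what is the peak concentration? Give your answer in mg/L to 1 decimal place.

The dosing interval is 3 half-lives, so f = 2^(−3) = 0.125.
At steady state, R = 1/(1 − 0.125) = 8/7.
Single-dose peak C₀ = D/Vd = 1260/70 = 18 mg/L.
Steady-state peak Cmax,ss = C₀·R = 18 × 8/7 ≈ 20.571 mg/L.

20.6 mg/L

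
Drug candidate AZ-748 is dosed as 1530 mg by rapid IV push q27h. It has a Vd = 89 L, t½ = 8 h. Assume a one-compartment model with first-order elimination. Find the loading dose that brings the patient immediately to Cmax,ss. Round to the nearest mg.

f = (1/2)^(27/8) ≈ 0.096388; accumulation ratio R = 1/(1−f) ≈ 1.10667.
Loading dose to hit Cmax,ss on first dose: D_load = D_maint·R ≈ 1530 × 1.10667 ≈ 1693.21 mg.

1693 mg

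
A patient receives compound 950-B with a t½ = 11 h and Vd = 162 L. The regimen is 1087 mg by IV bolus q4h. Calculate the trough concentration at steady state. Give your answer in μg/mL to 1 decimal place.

23.4 μg/mL

τ/t½ = 4/11 ≈ 0.36364, so fraction remaining f = (1/2)^(4/11) ≈ 0.7772.
Accumulation ratio R = 1/(1 − f) ≈ 1/0.2228 ≈ 4.4883.
Each bolus raises the concentration by D/Vd = 1087/162 ≈ 6.710 μg/mL.
Cmax,ss = C₀/(1 − f) ≈ 6.710/0.2228 ≈ 30.117 μg/mL.
Steady-state trough Cmin,ss = Cmax,ss·f ≈ 30.117 × 0.7772 ≈ 23.407 μg/mL.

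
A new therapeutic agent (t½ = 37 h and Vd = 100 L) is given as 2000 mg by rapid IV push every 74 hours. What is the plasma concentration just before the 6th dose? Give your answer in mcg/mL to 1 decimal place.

f = (1/2)^(τ/t½) = (1/2)^(74/37) ≈ 0.2500.
C₀ = D/Vd = 2000/100 ≈ 20.000 mcg/mL.
Before the 6th dose, 5 doses have been given. Superposition: Cmin = C₀·(f + f² + … + f^5).
≈ 20.000 × (0.2500 + 0.0625 + 0.0156 + 0.0039 + 0.0010) ≈ 20.000 × 0.3330 ≈ 6.660 mcg/mL.

6.7 mcg/mL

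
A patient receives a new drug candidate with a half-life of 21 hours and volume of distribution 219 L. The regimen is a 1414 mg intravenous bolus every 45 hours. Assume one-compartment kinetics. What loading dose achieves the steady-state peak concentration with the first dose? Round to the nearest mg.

f = (1/2)^(45/21) ≈ 0.226431; accumulation ratio R = 1/(1−f) ≈ 1.29271.
Loading dose to hit Cmax,ss on first dose: D_load = D_maint·R ≈ 1414 × 1.29271 ≈ 1827.89 mg.

1828 mg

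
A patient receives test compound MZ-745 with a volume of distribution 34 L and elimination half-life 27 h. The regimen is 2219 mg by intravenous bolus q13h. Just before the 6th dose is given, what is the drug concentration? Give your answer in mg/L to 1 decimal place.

133.7 mg/L

f = (1/2)^(τ/t½) = (1/2)^(13/27) ≈ 0.7162.
C₀ = D/Vd = 2219/34 ≈ 65.265 mg/L.
Before the 6th dose, 5 doses have been given. Superposition: Cmin = C₀·(f + f² + … + f^5).
≈ 65.265 × (0.7162 + 0.5129 + 0.3674 + 0.2631 + 0.1884) ≈ 65.265 × 2.0480 ≈ 133.663 mg/L.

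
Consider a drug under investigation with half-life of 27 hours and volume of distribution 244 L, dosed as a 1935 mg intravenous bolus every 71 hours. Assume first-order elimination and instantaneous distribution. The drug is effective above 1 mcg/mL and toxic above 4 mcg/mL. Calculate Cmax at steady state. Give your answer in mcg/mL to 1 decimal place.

k = ln2/t½ = ln2/27 ≈ 0.025672 h⁻¹; fraction remaining f = e^(−kτ) = e^(−0.025672×71) ≈ 0.1616.
Accumulation ratio R = 1/(1 − f) ≈ 1/0.8384 ≈ 1.1927.
Each bolus raises the concentration by D/Vd = 1935/244 ≈ 7.930 mcg/mL.
Cmax,ss = C₀/(1 − f) ≈ 7.930/0.8384 ≈ 9.458 mcg/mL.
Peak 9.5 mcg/mL vs MTC 4 mcg/mL: exceeds toxic threshold.

9.5 mcg/mL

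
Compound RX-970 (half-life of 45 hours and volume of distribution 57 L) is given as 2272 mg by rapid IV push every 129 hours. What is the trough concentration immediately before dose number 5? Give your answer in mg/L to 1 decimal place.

6.3 mg/L

f = (1/2)^(τ/t½) = (1/2)^(129/45) ≈ 0.1371.
C₀ = D/Vd = 2272/57 ≈ 39.860 mg/L.
Before the 5th dose, 4 doses have been given. Superposition: Cmin = C₀·(f + f² + … + f^4).
≈ 39.860 × (0.1371 + 0.0188 + 0.0026 + 0.0004) ≈ 39.860 × 0.1589 ≈ 6.334 mg/L.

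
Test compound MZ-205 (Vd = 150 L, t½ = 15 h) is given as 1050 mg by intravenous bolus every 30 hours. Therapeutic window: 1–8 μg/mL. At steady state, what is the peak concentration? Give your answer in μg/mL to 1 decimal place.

The dosing interval is 2 half-lives, so f = 2^(−2) = 0.25.
At steady state, R = 1/(1 − 0.25) = 4/3.
Single-dose peak C₀ = D/Vd = 1050/150 = 7 μg/mL.
Steady-state peak Cmax,ss = C₀·R = 7 × 4/3 ≈ 9.333 μg/mL.
Peak 9.3 μg/mL vs MTC 8 μg/mL: exceeds toxic threshold.

9.3 μg/mL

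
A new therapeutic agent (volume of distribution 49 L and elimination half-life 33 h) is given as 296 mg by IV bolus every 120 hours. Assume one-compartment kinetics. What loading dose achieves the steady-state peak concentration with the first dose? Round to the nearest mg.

322 mg

f = (1/2)^(120/33) ≈ 0.080417; accumulation ratio R = 1/(1−f) ≈ 1.08745.
Loading dose to hit Cmax,ss on first dose: D_load = D_maint·R ≈ 296 × 1.08745 ≈ 321.89 mg.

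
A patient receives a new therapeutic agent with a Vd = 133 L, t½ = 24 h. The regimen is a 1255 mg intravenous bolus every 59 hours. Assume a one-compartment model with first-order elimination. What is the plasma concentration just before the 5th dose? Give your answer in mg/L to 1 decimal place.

f = (1/2)^(τ/t½) = (1/2)^(59/24) ≈ 0.1820.
C₀ = D/Vd = 1255/133 ≈ 9.436 mg/L.
Before the 5th dose, 4 doses have been given. Superposition: Cmin = C₀·(f + f² + … + f^4).
≈ 9.436 × (0.1820 + 0.0331 + 0.0060 + 0.0011) ≈ 9.436 × 0.2222 ≈ 2.097 mg/L.

2.1 mg/L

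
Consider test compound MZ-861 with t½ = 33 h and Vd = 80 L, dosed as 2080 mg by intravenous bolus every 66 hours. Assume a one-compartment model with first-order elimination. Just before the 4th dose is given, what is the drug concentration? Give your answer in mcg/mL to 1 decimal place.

8.5 mcg/mL

f = (1/2)^(τ/t½) = (1/2)^(66/33) ≈ 0.2500.
C₀ = D/Vd = 2080/80 ≈ 26.000 mcg/mL.
Before the 4th dose, 3 doses have been given. Superposition: Cmin = C₀·(f + f² + … + f^3).
≈ 26.000 × (0.2500 + 0.0625 + 0.0156) ≈ 26.000 × 0.3281 ≈ 8.531 mcg/mL.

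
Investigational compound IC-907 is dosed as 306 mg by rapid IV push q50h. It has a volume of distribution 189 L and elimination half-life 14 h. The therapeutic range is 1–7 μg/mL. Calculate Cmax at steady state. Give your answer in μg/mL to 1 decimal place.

τ/t½ = 50/14 ≈ 3.5714, so fraction remaining f = (1/2)^(50/14) ≈ 0.0841.
Accumulation ratio R = 1/(1 − f) ≈ 1/0.9159 ≈ 1.0918.
Each bolus raises the concentration by D/Vd = 306/189 ≈ 1.619 μg/mL.
Steady-state peak Cmax,ss = C₀·R ≈ 1.619 × 1.0918 ≈ 1.768 μg/mL.
Peak 1.8 μg/mL vs MTC 7 μg/mL: below toxic threshold.

1.8 μg/mL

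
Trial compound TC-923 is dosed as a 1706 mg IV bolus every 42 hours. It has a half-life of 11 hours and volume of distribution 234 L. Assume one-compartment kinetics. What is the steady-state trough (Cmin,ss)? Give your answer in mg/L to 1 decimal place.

0.6 mg/L

τ/t½ = 42/11 ≈ 3.8182, so fraction remaining f = (1/2)^(42/11) ≈ 0.0709.
Accumulation ratio R = 1/(1 − f) ≈ 1/0.9291 ≈ 1.0763.
Each bolus raises the concentration by D/Vd = 1706/234 ≈ 7.291 mg/L.
Cmax,ss = C₀/(1 − f) ≈ 7.291/0.9291 ≈ 7.847 mg/L.
One interval later, Cmin,ss = Cmax,ss·e^(−kτ) ≈ 7.847 × 0.0709 ≈ 0.556 mg/L.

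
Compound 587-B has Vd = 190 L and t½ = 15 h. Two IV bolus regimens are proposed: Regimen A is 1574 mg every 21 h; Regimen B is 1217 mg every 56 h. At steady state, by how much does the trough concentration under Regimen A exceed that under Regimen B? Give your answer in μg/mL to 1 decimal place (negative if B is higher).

4.5 μg/mL

Regimen A: f = (1/2)^(21/15) ≈ 0.3789; Cmin,ss = (1574/190)·f/(1−f) ≈ 5.054 μg/mL.
Regimen B: f = (1/2)^(56/15) ≈ 0.0752; Cmin,ss = (1217/190)·f/(1−f) ≈ 0.521 μg/mL.
Difference ≈ 5.054 − 0.521 ≈ 4.533 μg/mL.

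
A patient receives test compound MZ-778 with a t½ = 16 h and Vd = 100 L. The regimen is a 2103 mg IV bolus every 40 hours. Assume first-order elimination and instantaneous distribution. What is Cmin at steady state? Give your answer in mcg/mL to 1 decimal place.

4.5 mcg/mL

τ/t½ = 40/16 ≈ 2.5, so fraction remaining f = (1/2)^(40/16) ≈ 0.1768.
Single-dose peak C₀ = D/Vd = 2103/100 ≈ 21.030 mcg/mL.
Steady-state trough Cmin,ss = C₀·f/(1−f) ≈ 21.030 × 0.1768/0.8232 ≈ 4.517 mcg/mL.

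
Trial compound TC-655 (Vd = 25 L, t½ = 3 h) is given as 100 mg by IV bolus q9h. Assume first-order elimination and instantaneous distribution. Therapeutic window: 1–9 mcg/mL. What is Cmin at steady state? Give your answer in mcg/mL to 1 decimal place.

0.6 mcg/mL

τ = 9 h = 3 half-lives, so f = (1/2)^3 = 0.125.
At steady state, R = 1/(1 − 0.125) = 8/7.
Single-dose peak C₀ = D/Vd = 100/25 = 4 mcg/mL.
Steady-state peak Cmax,ss = C₀·R = 4 × 8/7 ≈ 4.571 mcg/mL.
Steady-state trough Cmin,ss = Cmax,ss·f ≈ 4.571 × 0.125 ≈ 0.571 mcg/mL.
Trough 0.6 mcg/mL vs MEC 1 mcg/mL: subtherapeutic.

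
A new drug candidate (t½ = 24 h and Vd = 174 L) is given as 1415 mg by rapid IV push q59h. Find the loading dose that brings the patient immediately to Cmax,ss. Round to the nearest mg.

1730 mg

f = (1/2)^(59/24) ≈ 0.181957; accumulation ratio R = 1/(1−f) ≈ 1.22243.
Loading dose to hit Cmax,ss on first dose: D_load = D_maint·R ≈ 1415 × 1.22243 ≈ 1729.74 mg.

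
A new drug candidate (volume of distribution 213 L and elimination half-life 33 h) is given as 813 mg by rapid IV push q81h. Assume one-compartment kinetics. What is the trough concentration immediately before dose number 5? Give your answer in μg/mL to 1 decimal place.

f = (1/2)^(τ/t½) = (1/2)^(81/33) ≈ 0.1824.
C₀ = D/Vd = 813/213 ≈ 3.817 μg/mL.
Before the 5th dose, 4 doses have been given. Superposition: Cmin = C₀·(f + f² + … + f^4).
≈ 3.817 × (0.1824 + 0.0333 + 0.0061 + 0.0011) ≈ 3.817 × 0.2229 ≈ 0.851 μg/mL.

0.9 μg/mL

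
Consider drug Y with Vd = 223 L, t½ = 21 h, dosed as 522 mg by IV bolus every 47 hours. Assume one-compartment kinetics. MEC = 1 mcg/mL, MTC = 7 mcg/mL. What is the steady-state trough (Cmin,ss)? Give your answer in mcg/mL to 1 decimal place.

0.6 mcg/mL

Over one 47-h interval, 47/21 ≈ 2.2381 half-lives elapse, leaving f ≈ 0.2120 of each dose.
Accumulation ratio R = 1/(1 − f) ≈ 1/0.7880 ≈ 1.2690.
Each bolus raises the concentration by D/Vd = 522/223 ≈ 2.341 mcg/mL.
Steady-state peak Cmax,ss = C₀·R ≈ 2.341 × 1.2690 ≈ 2.971 mcg/mL.
Steady-state trough Cmin,ss = Cmax,ss·f ≈ 2.971 × 0.2120 ≈ 0.630 mcg/mL.
Trough 0.6 mcg/mL vs MEC 1 mcg/mL: subtherapeutic.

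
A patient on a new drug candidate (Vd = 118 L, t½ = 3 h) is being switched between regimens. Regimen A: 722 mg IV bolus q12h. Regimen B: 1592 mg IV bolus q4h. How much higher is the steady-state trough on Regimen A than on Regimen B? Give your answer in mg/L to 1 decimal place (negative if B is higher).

Regimen A: f = (1/2)^(12/3) ≈ 0.0625; Cmin,ss = (722/118)·f/(1−f) ≈ 0.408 mg/L.
Regimen B: f = (1/2)^(4/3) ≈ 0.3969; Cmin,ss = (1592/118)·f/(1−f) ≈ 8.879 mg/L.
Difference ≈ 0.408 − 8.879 ≈ -8.471 mg/L.

-8.5 mg/L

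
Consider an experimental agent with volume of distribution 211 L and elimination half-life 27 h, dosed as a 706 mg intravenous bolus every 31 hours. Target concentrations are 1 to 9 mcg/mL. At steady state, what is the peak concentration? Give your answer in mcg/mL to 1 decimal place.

Over one 31-h interval, 31/27 ≈ 1.1481 half-lives elapse, leaving f ≈ 0.4512 of each dose.
At steady state, accumulation factor R = 1/(1 − e^(−kτ)) ≈ 1.8222.
Each bolus raises the concentration by D/Vd = 706/211 ≈ 3.346 mcg/mL.
Steady-state peak Cmax,ss = C₀·R ≈ 3.346 × 1.8222 ≈ 6.097 mcg/mL.
Peak 6.1 mcg/mL vs MTC 9 mcg/mL: below toxic threshold.

6.1 mcg/mL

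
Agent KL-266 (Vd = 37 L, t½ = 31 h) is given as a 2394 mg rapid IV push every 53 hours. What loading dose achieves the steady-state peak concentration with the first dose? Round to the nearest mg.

3448 mg

f = (1/2)^(53/31) ≈ 0.305728; accumulation ratio R = 1/(1−f) ≈ 1.44036.
Loading dose to hit Cmax,ss on first dose: D_load = D_maint·R ≈ 2394 × 1.44036 ≈ 3448.22 mg.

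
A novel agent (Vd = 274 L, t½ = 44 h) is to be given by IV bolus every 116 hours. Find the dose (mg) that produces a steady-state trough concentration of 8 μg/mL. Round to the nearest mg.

τ/t½ = 116/44 ≈ 2.6364, so f = (1/2)^(116/44) ≈ 0.160833.
Cmin,ss = (D/Vd)·f/(1−f), so D = Cmin,ss·Vd·(1−f)/f.
D = 8 × 274 × (1−f)/f ≈ 8 × 274 × 5.21763 ≈ 11437.04 mg.

11437 mg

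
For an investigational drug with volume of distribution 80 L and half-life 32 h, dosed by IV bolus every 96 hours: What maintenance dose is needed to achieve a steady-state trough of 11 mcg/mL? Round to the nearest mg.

τ/t½ = 96/32 ≈ 3, so f = (1/2)^(96/32) ≈ 0.125000.
Cmin,ss = (D/Vd)·f/(1−f), so D = Cmin,ss·Vd·(1−f)/f.
D = 11 × 80 × (1−f)/f ≈ 11 × 80 × 7.00000 ≈ 6160.00 mg.

6160 mg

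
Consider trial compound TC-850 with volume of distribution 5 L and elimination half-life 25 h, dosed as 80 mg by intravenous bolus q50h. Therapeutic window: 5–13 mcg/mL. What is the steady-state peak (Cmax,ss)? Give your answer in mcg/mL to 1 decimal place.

τ = 50 h = 2 half-lives, so f = (1/2)^2 = 0.25.
Accumulation ratio R = 1/(1 − f) = 1/0.75 = 4/3.
Single-dose peak C₀ = D/Vd = 80/5 = 16 mcg/mL.
Steady-state peak Cmax,ss = C₀·R = 16 × 4/3 ≈ 21.333 mcg/mL.
Peak 21.3 mcg/mL vs MTC 13 mcg/mL: exceeds toxic threshold.

21.3 mcg/mL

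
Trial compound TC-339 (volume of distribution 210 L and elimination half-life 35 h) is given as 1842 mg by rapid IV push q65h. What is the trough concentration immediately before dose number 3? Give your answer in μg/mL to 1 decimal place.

f = (1/2)^(τ/t½) = (1/2)^(65/35) ≈ 0.2760.
C₀ = D/Vd = 1842/210 ≈ 8.771 μg/mL.
Before the 3rd dose, 2 doses have been given. Superposition: Cmin = C₀·(f + f²).
≈ 8.771 × (0.2760 + 0.0762) ≈ 8.771 × 0.3522 ≈ 3.089 μg/mL.

3.1 μg/mL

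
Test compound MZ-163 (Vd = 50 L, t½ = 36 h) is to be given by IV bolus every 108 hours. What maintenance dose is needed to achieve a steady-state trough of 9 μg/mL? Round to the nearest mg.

τ/t½ = 108/36 ≈ 3, so f = (1/2)^(108/36) ≈ 0.125000.
Cmin,ss = (D/Vd)·f/(1−f), so D = Cmin,ss·Vd·(1−f)/f.
D = 9 × 50 × (1−f)/f ≈ 9 × 50 × 7.00000 ≈ 3150.00 mg.

3150 mg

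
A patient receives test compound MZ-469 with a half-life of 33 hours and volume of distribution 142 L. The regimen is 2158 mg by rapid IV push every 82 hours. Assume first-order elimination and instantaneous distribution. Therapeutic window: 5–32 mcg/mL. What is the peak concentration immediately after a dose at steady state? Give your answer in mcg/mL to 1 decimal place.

18.5 mcg/mL

Over one 82-h interval, 82/33 ≈ 2.4848 half-lives elapse, leaving f ≈ 0.1786 of each dose.
Accumulation ratio R = 1/(1 − f) ≈ 1/0.8214 ≈ 1.2174.
Single-dose peak C₀ = D/Vd = 2158/142 ≈ 15.197 mcg/mL.
Steady-state peak Cmax,ss = C₀·R ≈ 15.197 × 1.2174 ≈ 18.501 mcg/mL.
Peak 18.5 mcg/mL vs MTC 32 mcg/mL: below toxic threshold.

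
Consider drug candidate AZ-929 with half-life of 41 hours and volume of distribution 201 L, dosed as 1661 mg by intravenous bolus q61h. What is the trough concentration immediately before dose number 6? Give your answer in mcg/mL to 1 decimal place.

4.6 mcg/mL

f = (1/2)^(τ/t½) = (1/2)^(61/41) ≈ 0.3566.
C₀ = D/Vd = 1661/201 ≈ 8.264 mcg/mL.
Before the 6th dose, 5 doses have been given. Superposition: Cmin = C₀·(f + f² + … + f^5).
≈ 8.264 × (0.3566 + 0.1272 + 0.0453 + 0.0162 + 0.0058) ≈ 8.264 × 0.5511 ≈ 4.554 mcg/mL.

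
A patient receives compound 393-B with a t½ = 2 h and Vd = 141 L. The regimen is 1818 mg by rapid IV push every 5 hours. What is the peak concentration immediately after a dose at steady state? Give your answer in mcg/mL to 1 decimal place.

Over one 5-h interval, 5/2 ≈ 2.5 half-lives elapse, leaving f ≈ 0.1768 of each dose.
Accumulation ratio R = 1/(1 − f) ≈ 1/0.8232 ≈ 1.2148.
Single-dose peak C₀ = D/Vd = 1818/141 ≈ 12.894 mcg/mL.
Steady-state peak Cmax,ss = C₀·R ≈ 12.894 × 1.2148 ≈ 15.664 mcg/mL.

15.7 mcg/mL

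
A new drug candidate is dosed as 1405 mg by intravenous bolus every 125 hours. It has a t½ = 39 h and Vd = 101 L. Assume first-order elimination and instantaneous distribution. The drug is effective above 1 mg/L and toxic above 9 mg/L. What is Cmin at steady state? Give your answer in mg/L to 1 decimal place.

Over one 125-h interval, 125/39 ≈ 3.2051 half-lives elapse, leaving f ≈ 0.1084 of each dose.
Single-dose peak C₀ = D/Vd = 1405/101 ≈ 13.911 mg/L.
Steady-state trough Cmin,ss = C₀·f/(1−f) ≈ 13.911 × 0.1084/0.8916 ≈ 1.691 mg/L.
Trough 1.7 mg/L vs MEC 1 mg/L: adequate.

1.7 mg/L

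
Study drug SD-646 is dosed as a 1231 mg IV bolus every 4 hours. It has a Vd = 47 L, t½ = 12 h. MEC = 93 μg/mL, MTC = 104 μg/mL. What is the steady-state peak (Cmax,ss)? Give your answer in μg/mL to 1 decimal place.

127.0 μg/mL

Over one 4-h interval, 4/12 ≈ 0.33333 half-lives elapse, leaving f ≈ 0.7937 of each dose.
At steady state, accumulation factor R = 1/(1 − e^(−kτ)) ≈ 4.8473.
Single-dose peak C₀ = D/Vd = 1231/47 ≈ 26.191 μg/mL.
Steady-state peak Cmax,ss = C₀·R ≈ 26.191 × 4.8473 ≈ 126.956 μg/mL.
Peak 127.0 μg/mL vs MTC 104 μg/mL: exceeds toxic threshold.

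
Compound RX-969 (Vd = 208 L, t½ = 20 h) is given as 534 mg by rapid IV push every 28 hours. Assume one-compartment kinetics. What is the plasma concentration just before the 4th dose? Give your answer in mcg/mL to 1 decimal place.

f = (1/2)^(τ/t½) = (1/2)^(28/20) ≈ 0.3789.
C₀ = D/Vd = 534/208 ≈ 2.567 mcg/mL.
Before the 4th dose, 3 doses have been given. Superposition: Cmin = C₀·(f + f² + … + f^3).
≈ 2.567 × (0.3789 + 0.1436 + 0.0544) ≈ 2.567 × 0.5769 ≈ 1.481 mcg/mL.

1.5 mcg/mL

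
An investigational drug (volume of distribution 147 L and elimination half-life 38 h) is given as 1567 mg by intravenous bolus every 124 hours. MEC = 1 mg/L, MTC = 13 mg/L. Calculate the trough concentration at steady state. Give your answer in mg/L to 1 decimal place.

1.2 mg/L

Over one 124-h interval, 124/38 ≈ 3.2632 half-lives elapse, leaving f ≈ 0.1042 of each dose.
Single-dose peak C₀ = D/Vd = 1567/147 ≈ 10.660 mg/L.
Steady-state trough Cmin,ss = C₀·f/(1−f) ≈ 10.660 × 0.1042/0.8958 ≈ 1.240 mg/L.
Trough 1.2 mg/L vs MEC 1 mg/L: adequate.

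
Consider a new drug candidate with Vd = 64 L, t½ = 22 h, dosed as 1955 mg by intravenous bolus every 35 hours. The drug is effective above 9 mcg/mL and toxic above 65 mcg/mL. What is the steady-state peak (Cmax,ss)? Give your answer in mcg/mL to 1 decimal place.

45.7 mcg/mL

k = ln2/t½ = ln2/22 ≈ 0.031507 h⁻¹; fraction remaining f = e^(−kτ) = e^(−0.031507×35) ≈ 0.3320.
At steady state, accumulation factor R = 1/(1 − e^(−kτ)) ≈ 1.4970.
Single-dose peak C₀ = D/Vd = 1955/64 ≈ 30.547 mcg/mL.
Cmax,ss = C₀/(1 − f) ≈ 30.547/0.6680 ≈ 45.729 mcg/mL.
Peak 45.7 mcg/mL vs MTC 65 mcg/mL: below toxic threshold.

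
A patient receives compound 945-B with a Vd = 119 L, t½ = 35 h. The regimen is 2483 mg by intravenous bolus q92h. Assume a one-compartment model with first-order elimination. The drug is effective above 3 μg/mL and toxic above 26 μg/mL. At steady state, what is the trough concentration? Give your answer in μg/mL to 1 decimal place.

τ/t½ = 92/35 ≈ 2.6286, so fraction remaining f = (1/2)^(92/35) ≈ 0.1617.
Accumulation ratio R = 1/(1 − f) ≈ 1/0.8383 ≈ 1.1929.
Each bolus raises the concentration by D/Vd = 2483/119 ≈ 20.866 μg/mL.
Cmax,ss = C₀/(1 − f) ≈ 20.866/0.8383 ≈ 24.891 μg/mL.
Steady-state trough Cmin,ss = Cmax,ss·f ≈ 24.891 × 0.1617 ≈ 4.025 μg/mL.
Trough 4.0 μg/mL vs MEC 3 μg/mL: adequate.

4.0 μg/mL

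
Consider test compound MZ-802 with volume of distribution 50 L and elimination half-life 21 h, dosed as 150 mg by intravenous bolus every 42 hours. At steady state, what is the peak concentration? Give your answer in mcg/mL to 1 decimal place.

4.0 mcg/mL

The dosing interval is 2 half-lives, so f = 2^(−2) = 0.25.
Accumulation ratio R = 1/(1 − f) = 1/0.75 = 4/3.
Single-dose peak C₀ = D/Vd = 150/50 = 3 mcg/mL.
Steady-state peak Cmax,ss = C₀·R = 3 × 4/3 ≈ 4.000 mcg/mL.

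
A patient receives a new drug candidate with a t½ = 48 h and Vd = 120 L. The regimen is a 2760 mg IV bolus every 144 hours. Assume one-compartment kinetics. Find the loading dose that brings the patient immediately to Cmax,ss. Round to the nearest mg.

f = (1/2)^(144/48) ≈ 0.125000; accumulation ratio R = 1/(1−f) ≈ 1.14286.
Loading dose to hit Cmax,ss on first dose: D_load = D_maint·R ≈ 2760 × 1.14286 ≈ 3154.29 mg.

3154 mg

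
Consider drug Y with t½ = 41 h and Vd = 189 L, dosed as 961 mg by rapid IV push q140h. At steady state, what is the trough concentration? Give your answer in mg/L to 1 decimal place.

τ/t½ = 140/41 ≈ 3.4146, so fraction remaining f = (1/2)^(140/41) ≈ 0.0938.
Each bolus raises the concentration by D/Vd = 961/189 ≈ 5.085 mg/L.
Steady-state trough Cmin,ss = C₀·f/(1−f) ≈ 5.085 × 0.0938/0.9062 ≈ 0.526 mg/L.

0.5 mg/L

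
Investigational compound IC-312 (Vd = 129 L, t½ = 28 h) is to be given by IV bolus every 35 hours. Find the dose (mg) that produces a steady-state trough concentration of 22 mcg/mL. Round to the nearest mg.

τ/t½ = 35/28 ≈ 1.25, so f = (1/2)^(35/28) ≈ 0.420448.
Cmin,ss = (D/Vd)·f/(1−f), so D = Cmin,ss·Vd·(1−f)/f.
D = 22 × 129 × (1−f)/f ≈ 22 × 129 × 1.37842 ≈ 3911.96 mg.

3912 mg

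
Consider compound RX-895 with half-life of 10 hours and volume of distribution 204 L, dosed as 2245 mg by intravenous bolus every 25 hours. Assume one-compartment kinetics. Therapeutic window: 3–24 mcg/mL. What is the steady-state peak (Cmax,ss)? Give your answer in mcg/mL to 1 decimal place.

13.4 mcg/mL

Over one 25-h interval, 25/10 ≈ 2.5 half-lives elapse, leaving f ≈ 0.1768 of each dose.
Accumulation ratio R = 1/(1 − f) ≈ 1/0.8232 ≈ 1.2148.
Each bolus raises the concentration by D/Vd = 2245/204 ≈ 11.005 mcg/mL.
Steady-state peak Cmax,ss = C₀·R ≈ 11.005 × 1.2148 ≈ 13.369 mcg/mL.
Peak 13.4 mcg/mL vs MTC 24 mcg/mL: below toxic threshold.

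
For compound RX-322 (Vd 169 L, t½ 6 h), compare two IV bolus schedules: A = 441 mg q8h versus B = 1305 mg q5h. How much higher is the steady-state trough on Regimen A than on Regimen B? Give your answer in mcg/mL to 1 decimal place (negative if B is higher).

Regimen A: f = (1/2)^(8/6) ≈ 0.3969; Cmin,ss = (441/169)·f/(1−f) ≈ 1.717 mcg/mL.
Regimen B: f = (1/2)^(5/6) ≈ 0.5612; Cmin,ss = (1305/169)·f/(1−f) ≈ 9.876 mcg/mL.
Difference ≈ 1.717 − 9.876 ≈ -8.159 mcg/mL.

-8.2 mcg/mL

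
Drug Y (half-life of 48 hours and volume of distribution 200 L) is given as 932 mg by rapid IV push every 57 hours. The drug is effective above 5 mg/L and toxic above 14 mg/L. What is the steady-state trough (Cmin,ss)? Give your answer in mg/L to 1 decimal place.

k = ln2/t½ = ln2/48 ≈ 0.014441 h⁻¹; fraction remaining f = e^(−kτ) = e^(−0.014441×57) ≈ 0.4391.
Each bolus raises the concentration by D/Vd = 932/200 ≈ 4.660 mg/L.
Steady-state trough Cmin,ss = C₀·f/(1−f) ≈ 4.660 × 0.4391/0.5609 ≈ 3.648 mg/L.
Trough 3.6 mg/L vs MEC 5 mg/L: subtherapeutic.

3.6 mg/L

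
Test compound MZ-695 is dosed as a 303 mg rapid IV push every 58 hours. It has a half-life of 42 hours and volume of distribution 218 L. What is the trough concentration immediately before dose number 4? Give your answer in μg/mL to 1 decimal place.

f = (1/2)^(τ/t½) = (1/2)^(58/42) ≈ 0.3840.
C₀ = D/Vd = 303/218 ≈ 1.390 μg/mL.
Before the 4th dose, 3 doses have been given. Superposition: Cmin = C₀·(f + f² + … + f^3).
≈ 1.390 × (0.3840 + 0.1475 + 0.0566) ≈ 1.390 × 0.5881 ≈ 0.817 μg/mL.

0.8 μg/mL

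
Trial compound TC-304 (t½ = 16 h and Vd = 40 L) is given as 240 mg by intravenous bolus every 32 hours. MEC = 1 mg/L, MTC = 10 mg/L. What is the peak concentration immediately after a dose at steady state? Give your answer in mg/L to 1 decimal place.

τ = 32 h = 2 half-lives, so f = (1/2)^2 = 0.25.
Accumulation ratio R = 1/(1 − f) = 1/0.75 = 4/3.
Single-dose peak C₀ = D/Vd = 240/40 = 6 mg/L.
Steady-state peak Cmax,ss = C₀·R = 6 × 4/3 ≈ 8.000 mg/L.
Peak 8.0 mg/L vs MTC 10 mg/L: below toxic threshold.

8.0 mg/L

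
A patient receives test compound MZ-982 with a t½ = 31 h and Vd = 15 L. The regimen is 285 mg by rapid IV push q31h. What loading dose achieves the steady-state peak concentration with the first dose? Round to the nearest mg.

f = (1/2)^(31/31) ≈ 0.500000; accumulation ratio R = 1/(1−f) ≈ 2.00000.
Loading dose to hit Cmax,ss on first dose: D_load = D_maint·R ≈ 285 × 2.00000 ≈ 570.00 mg.

570 mg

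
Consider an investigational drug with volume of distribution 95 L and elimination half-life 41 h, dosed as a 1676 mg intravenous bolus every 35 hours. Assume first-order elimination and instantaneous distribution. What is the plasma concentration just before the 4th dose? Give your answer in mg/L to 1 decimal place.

f = (1/2)^(τ/t½) = (1/2)^(35/41) ≈ 0.5534.
C₀ = D/Vd = 1676/95 ≈ 17.642 mg/L.
Before the 4th dose, 3 doses have been given. Superposition: Cmin = C₀·(f + f² + … + f^3).
≈ 17.642 × (0.5534 + 0.3063 + 0.1695) ≈ 17.642 × 1.0292 ≈ 18.157 mg/L.

18.2 mg/L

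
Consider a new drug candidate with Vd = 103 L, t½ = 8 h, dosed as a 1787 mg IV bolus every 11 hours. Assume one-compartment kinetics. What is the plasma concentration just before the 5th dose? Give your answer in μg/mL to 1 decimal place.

10.6 μg/mL

f = (1/2)^(τ/t½) = (1/2)^(11/8) ≈ 0.3856.
C₀ = D/Vd = 1787/103 ≈ 17.350 μg/mL.
Before the 5th dose, 4 doses have been given. Superposition: Cmin = C₀·(f + f² + … + f^4).
≈ 17.350 × (0.3856 + 0.1487 + 0.0573 + 0.0221) ≈ 17.350 × 0.6137 ≈ 10.648 μg/mL.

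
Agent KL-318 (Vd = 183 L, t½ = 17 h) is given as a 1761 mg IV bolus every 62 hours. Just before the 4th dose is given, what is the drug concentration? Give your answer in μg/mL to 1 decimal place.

0.8 μg/mL

f = (1/2)^(τ/t½) = (1/2)^(62/17) ≈ 0.0798.
C₀ = D/Vd = 1761/183 ≈ 9.623 μg/mL.
Before the 4th dose, 3 doses have been given. Superposition: Cmin = C₀·(f + f² + … + f^3).
≈ 9.623 × (0.0798 + 0.0064 + 0.0005) ≈ 9.623 × 0.0867 ≈ 0.834 μg/mL.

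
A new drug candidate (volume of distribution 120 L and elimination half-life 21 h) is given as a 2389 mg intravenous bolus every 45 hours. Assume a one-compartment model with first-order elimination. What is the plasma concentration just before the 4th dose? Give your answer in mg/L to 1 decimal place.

f = (1/2)^(τ/t½) = (1/2)^(45/21) ≈ 0.2264.
C₀ = D/Vd = 2389/120 ≈ 19.908 mg/L.
Before the 4th dose, 3 doses have been given. Superposition: Cmin = C₀·(f + f² + … + f^3).
≈ 19.908 × (0.2264 + 0.0513 + 0.0116) ≈ 19.908 × 0.2893 ≈ 5.759 mg/L.

5.8 mg/L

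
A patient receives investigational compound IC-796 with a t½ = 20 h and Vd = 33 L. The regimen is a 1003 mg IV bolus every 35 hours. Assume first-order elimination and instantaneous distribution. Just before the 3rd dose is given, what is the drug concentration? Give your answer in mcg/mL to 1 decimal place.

11.7 mcg/mL

f = (1/2)^(τ/t½) = (1/2)^(35/20) ≈ 0.2973.
C₀ = D/Vd = 1003/33 ≈ 30.394 mcg/mL.
Before the 3rd dose, 2 doses have been given. Superposition: Cmin = C₀·(f + f²).
≈ 30.394 × (0.2973 + 0.0884) ≈ 30.394 × 0.3857 ≈ 11.723 mcg/mL.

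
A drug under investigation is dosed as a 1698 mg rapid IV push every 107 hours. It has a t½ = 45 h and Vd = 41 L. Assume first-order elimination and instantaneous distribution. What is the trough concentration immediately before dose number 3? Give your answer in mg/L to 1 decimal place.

f = (1/2)^(τ/t½) = (1/2)^(107/45) ≈ 0.1924.
C₀ = D/Vd = 1698/41 ≈ 41.415 mg/L.
Before the 3rd dose, 2 doses have been given. Superposition: Cmin = C₀·(f + f²).
≈ 41.415 × (0.1924 + 0.0370) ≈ 41.415 × 0.2294 ≈ 9.501 mg/L.

9.5 mg/L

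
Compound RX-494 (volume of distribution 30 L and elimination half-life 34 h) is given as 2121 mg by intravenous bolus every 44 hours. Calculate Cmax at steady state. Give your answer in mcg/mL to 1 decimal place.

119.4 mcg/mL

Over one 44-h interval, 44/34 ≈ 1.2941 half-lives elapse, leaving f ≈ 0.4078 of each dose.
At steady state, accumulation factor R = 1/(1 − e^(−kτ)) ≈ 1.6886.
Each bolus raises the concentration by D/Vd = 2121/30 ≈ 70.700 mcg/mL.
Cmax,ss = C₀/(1 − f) ≈ 70.700/0.5922 ≈ 119.385 mcg/mL.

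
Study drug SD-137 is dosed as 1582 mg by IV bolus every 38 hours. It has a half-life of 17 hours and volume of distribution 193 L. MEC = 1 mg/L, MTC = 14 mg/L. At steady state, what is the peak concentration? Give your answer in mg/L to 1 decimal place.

τ/t½ = 38/17 ≈ 2.2353, so fraction remaining f = (1/2)^(38/17) ≈ 0.2124.
At steady state, accumulation factor R = 1/(1 − e^(−kτ)) ≈ 1.2697.
Single-dose peak C₀ = D/Vd = 1582/193 ≈ 8.197 mg/L.
Steady-state peak Cmax,ss = C₀·R ≈ 8.197 × 1.2697 ≈ 10.408 mg/L.
Peak 10.4 mg/L vs MTC 14 mg/L: below toxic threshold.

10.4 mg/L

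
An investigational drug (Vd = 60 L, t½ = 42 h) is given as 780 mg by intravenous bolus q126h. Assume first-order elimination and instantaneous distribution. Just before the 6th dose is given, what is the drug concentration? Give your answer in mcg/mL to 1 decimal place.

f = (1/2)^(τ/t½) = (1/2)^(126/42) ≈ 0.1250.
C₀ = D/Vd = 780/60 ≈ 13.000 mcg/mL.
Before the 6th dose, 5 doses have been given. Superposition: Cmin = C₀·(f + f² + … + f^5).
≈ 13.000 × (0.1250 + 0.0156 + 0.0020 + 0.0002 + 0.0000) ≈ 13.000 × 0.1428 ≈ 1.856 mcg/mL.

1.9 mcg/mL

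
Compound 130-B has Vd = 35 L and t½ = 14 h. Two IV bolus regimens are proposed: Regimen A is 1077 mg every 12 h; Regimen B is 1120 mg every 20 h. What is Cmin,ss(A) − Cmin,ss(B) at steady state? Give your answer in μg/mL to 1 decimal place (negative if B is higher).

19.0 μg/mL

Regimen A: f = (1/2)^(12/14) ≈ 0.5520; Cmin,ss = (1077/35)·f/(1−f) ≈ 37.915 μg/mL.
Regimen B: f = (1/2)^(20/14) ≈ 0.3715; Cmin,ss = (1120/35)·f/(1−f) ≈ 18.915 μg/mL.
Difference ≈ 37.915 − 18.915 ≈ 19.000 μg/mL.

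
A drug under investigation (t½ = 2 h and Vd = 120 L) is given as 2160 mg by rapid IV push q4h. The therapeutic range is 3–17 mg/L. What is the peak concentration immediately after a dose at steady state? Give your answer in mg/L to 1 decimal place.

24.0 mg/L

The dosing interval is 2 half-lives, so f = 2^(−2) = 0.25.
Accumulation ratio R = 1/(1 − f) = 1/0.75 = 4/3.
Single-dose peak C₀ = D/Vd = 2160/120 = 18 mg/L.
Steady-state peak Cmax,ss = C₀·R = 18 × 4/3 ≈ 24.000 mg/L.
Peak 24.0 mg/L vs MTC 17 mg/L: exceeds toxic threshold.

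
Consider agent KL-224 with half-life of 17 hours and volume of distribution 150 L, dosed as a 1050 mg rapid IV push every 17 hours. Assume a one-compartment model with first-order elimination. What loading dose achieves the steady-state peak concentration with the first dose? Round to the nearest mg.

2100 mg

f = (1/2)^(17/17) ≈ 0.500000; accumulation ratio R = 1/(1−f) ≈ 2.00000.
Loading dose to hit Cmax,ss on first dose: D_load = D_maint·R ≈ 1050 × 2.00000 ≈ 2100.00 mg.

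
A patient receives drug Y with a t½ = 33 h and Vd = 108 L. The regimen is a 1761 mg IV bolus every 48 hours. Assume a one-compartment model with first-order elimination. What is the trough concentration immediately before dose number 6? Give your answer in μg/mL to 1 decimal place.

9.3 μg/mL

f = (1/2)^(τ/t½) = (1/2)^(48/33) ≈ 0.3649.
C₀ = D/Vd = 1761/108 ≈ 16.306 μg/mL.
Before the 6th dose, 5 doses have been given. Superposition: Cmin = C₀·(f + f² + … + f^5).
≈ 16.306 × (0.3649 + 0.1332 + 0.0486 + 0.0177 + 0.0065) ≈ 16.306 × 0.5709 ≈ 9.309 μg/mL.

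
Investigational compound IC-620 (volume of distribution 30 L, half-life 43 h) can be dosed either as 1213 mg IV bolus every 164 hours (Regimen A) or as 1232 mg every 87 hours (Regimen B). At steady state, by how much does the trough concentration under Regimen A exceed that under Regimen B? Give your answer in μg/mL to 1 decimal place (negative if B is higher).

Regimen A: f = (1/2)^(164/43) ≈ 0.0711; Cmin,ss = (1213/30)·f/(1−f) ≈ 3.095 μg/mL.
Regimen B: f = (1/2)^(87/43) ≈ 0.2460; Cmin,ss = (1232/30)·f/(1−f) ≈ 13.398 μg/mL.
Difference ≈ 3.095 − 13.398 ≈ -10.303 μg/mL.

-10.3 μg/mL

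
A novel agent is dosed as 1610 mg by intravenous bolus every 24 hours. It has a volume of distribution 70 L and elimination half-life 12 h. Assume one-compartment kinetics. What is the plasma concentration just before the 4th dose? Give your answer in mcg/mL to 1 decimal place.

f = (1/2)^(τ/t½) = (1/2)^(24/12) ≈ 0.2500.
C₀ = D/Vd = 1610/70 ≈ 23.000 mcg/mL.
Before the 4th dose, 3 doses have been given. Superposition: Cmin = C₀·(f + f² + … + f^3).
≈ 23.000 × (0.2500 + 0.0625 + 0.0156) ≈ 23.000 × 0.3281 ≈ 7.546 mcg/mL.

7.5 mcg/mL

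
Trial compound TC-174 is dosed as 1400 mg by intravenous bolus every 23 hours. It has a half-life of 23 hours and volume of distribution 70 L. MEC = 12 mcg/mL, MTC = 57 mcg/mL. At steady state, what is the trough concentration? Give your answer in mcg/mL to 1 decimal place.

20.0 mcg/mL

τ = 23 h = 1 half-life, so f = (1/2)^1 = 0.5.
Accumulation ratio R = 1/(1 − f) = 1/0.5 = 2/1.
Single-dose peak C₀ = D/Vd = 1400/70 = 20 mcg/mL.
Steady-state peak Cmax,ss = C₀·R = 20 × 2/1 ≈ 40.000 mcg/mL.
Steady-state trough Cmin,ss = Cmax,ss·f ≈ 40.000 × 0.5 ≈ 20.000 mcg/mL.
Trough 20.0 mcg/mL vs MEC 12 mcg/mL: adequate.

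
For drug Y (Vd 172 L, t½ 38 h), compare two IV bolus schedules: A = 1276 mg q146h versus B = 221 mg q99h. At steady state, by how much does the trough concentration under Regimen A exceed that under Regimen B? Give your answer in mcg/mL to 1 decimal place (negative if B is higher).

0.3 mcg/mL

Regimen A: f = (1/2)^(146/38) ≈ 0.0697; Cmin,ss = (1276/172)·f/(1−f) ≈ 0.556 mcg/mL.
Regimen B: f = (1/2)^(99/38) ≈ 0.1643; Cmin,ss = (221/172)·f/(1−f) ≈ 0.253 mcg/mL.
Difference ≈ 0.556 − 0.253 ≈ 0.303 mcg/mL.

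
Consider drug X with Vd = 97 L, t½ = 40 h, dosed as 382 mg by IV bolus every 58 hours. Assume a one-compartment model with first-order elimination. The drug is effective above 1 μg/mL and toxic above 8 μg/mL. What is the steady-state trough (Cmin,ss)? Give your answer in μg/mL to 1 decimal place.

τ/t½ = 58/40 ≈ 1.45, so fraction remaining f = (1/2)^(58/40) ≈ 0.3660.
At steady state, accumulation factor R = 1/(1 − e^(−kτ)) ≈ 1.5773.
Each bolus raises the concentration by D/Vd = 382/97 ≈ 3.938 μg/mL.
Cmax,ss = C₀/(1 − f) ≈ 3.938/0.6340 ≈ 6.211 μg/mL.
One interval later, Cmin,ss = Cmax,ss·e^(−kτ) ≈ 6.211 × 0.3660 ≈ 2.273 μg/mL.
Trough 2.3 μg/mL vs MEC 1 μg/mL: adequate.

2.3 μg/mL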